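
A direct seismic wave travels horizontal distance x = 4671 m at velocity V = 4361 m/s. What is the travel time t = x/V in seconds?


t = x / V
= 4671 / 4361
= 1.0711 s

1.0711


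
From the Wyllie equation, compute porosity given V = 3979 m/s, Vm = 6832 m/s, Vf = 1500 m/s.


1/V - 1/Vm = 1/3979 - 1/6832 = 0.00010495
1/Vf - 1/Vm = 1/1500 - 1/6832 = 0.0005203
phi = 0.00010495 / 0.0005203 = 0.2017

0.2017


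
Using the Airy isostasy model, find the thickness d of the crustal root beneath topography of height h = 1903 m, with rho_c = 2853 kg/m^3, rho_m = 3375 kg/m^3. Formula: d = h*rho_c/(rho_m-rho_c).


rho_m - rho_c = 3375 - 2853 = 522
d = 1903 * 2853 / 522
= 5429259 / 522
= 10400.88 m

10400.88


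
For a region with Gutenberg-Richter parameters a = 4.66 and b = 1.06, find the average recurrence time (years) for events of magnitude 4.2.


log10(N) = 4.66 - 1.06*4.2 = 0.208
N = 10^0.208 = 1.614359
T = 1/N = 1/1.614359 = 0.6194 years

0.6194


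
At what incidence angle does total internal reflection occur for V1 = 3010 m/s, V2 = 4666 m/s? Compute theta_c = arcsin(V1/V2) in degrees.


V1/V2 = 3010/4666 = 0.645092
theta_c = arcsin(0.645092) = 40.1726 degrees

40.1726


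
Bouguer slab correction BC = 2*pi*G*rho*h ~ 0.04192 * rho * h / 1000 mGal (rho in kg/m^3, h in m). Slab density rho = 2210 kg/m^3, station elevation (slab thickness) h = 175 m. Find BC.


BC = 0.04192 * rho * h / 1000
= 0.04192 * 2210 * 175 / 1000
= 16.2126 mGal

16.2126


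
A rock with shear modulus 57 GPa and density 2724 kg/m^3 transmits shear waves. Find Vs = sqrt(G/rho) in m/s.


Convert G to Pa: G = 57e9 Pa
Compute G/rho = 57e9 / 2724 = 20925110.1322
Vs = sqrt(20925110.1322) = 4574.4 m/s

4574.4


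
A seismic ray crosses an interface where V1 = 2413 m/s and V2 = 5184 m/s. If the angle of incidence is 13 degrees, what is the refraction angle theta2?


sin(theta1) = sin(13 deg) = 0.224951
sin(theta2) = V2/V1 * sin(theta1) = 5184/2413 * 0.224951 = 0.483277
theta2 = arcsin(0.483277) = 28.8996 degrees

28.8996


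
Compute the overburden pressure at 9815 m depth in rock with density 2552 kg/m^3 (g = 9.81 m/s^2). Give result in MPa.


P = rho * g * z / 1e6
= 2552 * 9.81 * 9815 / 1e6
= 245719702.8 / 1e6
= 245.7197 MPa

245.7197


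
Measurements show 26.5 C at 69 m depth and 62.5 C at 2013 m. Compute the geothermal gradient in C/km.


dT = 62.5 - 26.5 = 36.0 C
dz = 2013 - 69 = 1944 m
gradient = dT/dz * 1000 = 36.0/1944 * 1000 = 18.5185 C/km

18.5185


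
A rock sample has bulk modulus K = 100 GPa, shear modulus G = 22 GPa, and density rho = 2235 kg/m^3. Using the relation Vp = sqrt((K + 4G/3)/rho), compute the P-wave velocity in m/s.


First compute the effective modulus:
K + 4G/3 = 100e9 + 4*22e9/3 = 129333333333.33 Pa
Then divide by density:
129333333333.33 / 2235 = 57867263.2364 Pa/(kg/m^3)
Take the square root:
Vp = sqrt(57867263.2364) = 7607.05 m/s

7607.05


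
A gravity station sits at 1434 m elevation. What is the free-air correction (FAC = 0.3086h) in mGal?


FAC = 0.3086 * h
= 0.3086 * 1434
= 442.5324 mGal

442.5324


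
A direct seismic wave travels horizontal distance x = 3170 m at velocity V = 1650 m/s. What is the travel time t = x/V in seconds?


t = x / V
= 3170 / 1650
= 1.9212 s

1.9212


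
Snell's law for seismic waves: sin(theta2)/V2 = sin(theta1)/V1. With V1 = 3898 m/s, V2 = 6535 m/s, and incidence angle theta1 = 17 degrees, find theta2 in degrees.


sin(theta1) = sin(17 deg) = 0.292372
sin(theta2) = V2/V1 * sin(theta1) = 6535/3898 * 0.292372 = 0.490161
theta2 = arcsin(0.490161) = 29.3512 degrees

29.3512


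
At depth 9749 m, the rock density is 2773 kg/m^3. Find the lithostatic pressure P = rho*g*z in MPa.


P = rho * g * z / 1e6
= 2773 * 9.81 * 9749 / 1e6
= 265203314.37 / 1e6
= 265.2033 MPa

265.2033


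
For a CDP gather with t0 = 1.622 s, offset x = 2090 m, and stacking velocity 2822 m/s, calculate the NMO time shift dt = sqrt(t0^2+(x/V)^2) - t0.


x/Vnmo = 2090/2822 = 0.740609
(x/Vnmo)^2 = 0.548502
t0^2 = 2.630884
sqrt(2.630884 + 0.548502) = 1.783083
dt = 1.783083 - 1.622 = 0.161083

0.161083


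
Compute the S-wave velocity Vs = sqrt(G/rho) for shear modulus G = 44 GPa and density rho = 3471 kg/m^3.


Convert G to Pa: G = 44e9 Pa
Compute G/rho = 44e9 / 3471 = 12676462.1147
Vs = sqrt(12676462.1147) = 3560.4 m/s

3560.4


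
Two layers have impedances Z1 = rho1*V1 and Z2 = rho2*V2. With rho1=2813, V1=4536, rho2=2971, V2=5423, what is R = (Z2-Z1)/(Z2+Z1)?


Z1 = 2813 * 4536 = 12759768
Z2 = 2971 * 5423 = 16111733
R = (16111733 - 12759768) / (16111733 + 12759768) = 3351965 / 28871501 = 0.1161

0.1161


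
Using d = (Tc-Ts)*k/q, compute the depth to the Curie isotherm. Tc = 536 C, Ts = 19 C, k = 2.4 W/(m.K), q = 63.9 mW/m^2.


T_Curie - T_surf = 536 - 19 = 517 C
Convert q to W/m^2: 63.9 mW/m^2 = 0.0639 W/m^2
d = 517 * 2.4 / 0.0639 = 19417.84 m

19417.84


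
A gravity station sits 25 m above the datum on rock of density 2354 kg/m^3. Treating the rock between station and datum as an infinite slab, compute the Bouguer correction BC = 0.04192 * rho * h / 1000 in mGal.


BC = 0.04192 * rho * h / 1000
= 0.04192 * 2354 * 25 / 1000
= 2.467 mGal

2.467


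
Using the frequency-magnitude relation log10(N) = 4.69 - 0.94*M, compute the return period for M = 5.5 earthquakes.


log10(N) = 4.69 - 0.94*5.5 = -0.48
N = 10^-0.48 = 0.331131
T = 1/N = 1/0.331131 = 3.02 years

3.02


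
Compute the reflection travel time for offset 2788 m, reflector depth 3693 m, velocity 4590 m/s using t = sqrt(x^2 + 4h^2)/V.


x^2 + 4h^2 = 2788^2 + 4*3693^2 = 7772944 + 54552996 = 62325940
sqrt(62325940) = 7894.678
t = 7894.678 / 4590 = 1.72 s

1.72


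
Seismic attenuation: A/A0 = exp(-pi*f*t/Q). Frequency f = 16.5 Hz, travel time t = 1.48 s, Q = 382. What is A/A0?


pi*f*t/Q = pi*16.5*1.48/382 = 0.200832
A/A0 = exp(-0.200832) = 0.81805

0.81805


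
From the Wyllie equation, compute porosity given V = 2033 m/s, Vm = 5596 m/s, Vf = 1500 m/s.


1/V - 1/Vm = 1/2033 - 1/5596 = 0.00031318
1/Vf - 1/Vm = 1/1500 - 1/5596 = 0.00048797
phi = 0.00031318 / 0.00048797 = 0.6418

0.6418


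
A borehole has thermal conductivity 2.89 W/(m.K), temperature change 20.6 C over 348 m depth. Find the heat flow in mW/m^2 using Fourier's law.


q = k * dT / dz * 1000
= 2.89 * 20.6 / 348 * 1000
= 0.171075 * 1000
= 171.0747 mW/m^2

171.0747


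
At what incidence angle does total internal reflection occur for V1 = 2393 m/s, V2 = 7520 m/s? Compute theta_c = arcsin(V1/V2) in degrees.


V1/V2 = 2393/7520 = 0.318218
theta_c = arcsin(0.318218) = 18.5552 degrees

18.5552


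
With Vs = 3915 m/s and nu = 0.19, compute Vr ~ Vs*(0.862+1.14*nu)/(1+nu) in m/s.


Numerator factor = 0.862 + 1.14*0.19 = 1.0786
Denominator = 1 + 0.19 = 1.19
Vr = 3915 * 1.0786 / 1.19 = 3548.5 m/s

3548.5


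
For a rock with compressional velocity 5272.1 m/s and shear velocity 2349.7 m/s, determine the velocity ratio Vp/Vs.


Vp/Vs = 5272.1 / 2349.7
= 2.2437

2.2437


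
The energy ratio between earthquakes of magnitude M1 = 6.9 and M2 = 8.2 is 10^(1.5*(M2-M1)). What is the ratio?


M2 - M1 = 8.2 - 6.9 = 1.3
1.5 * 1.3 = 1.95
ratio = 10^1.95 = 89.13

89.13


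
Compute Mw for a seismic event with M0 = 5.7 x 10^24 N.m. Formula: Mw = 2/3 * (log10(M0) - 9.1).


log10(M0) = log10(5.7 x 10^24) = 24.7559
Mw = 2/3 * (24.7559 - 9.1)
= 2/3 * 15.6559
= 10.44

10.44


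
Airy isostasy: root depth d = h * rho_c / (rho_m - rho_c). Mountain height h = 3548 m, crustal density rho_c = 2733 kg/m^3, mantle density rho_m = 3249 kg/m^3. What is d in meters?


rho_m - rho_c = 3249 - 2733 = 516
d = 3548 * 2733 / 516
= 9696684 / 516
= 18792.02 m

18792.02


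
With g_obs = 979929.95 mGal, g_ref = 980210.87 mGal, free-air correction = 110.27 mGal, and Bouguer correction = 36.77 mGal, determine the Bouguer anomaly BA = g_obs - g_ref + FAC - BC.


BA = g_obs - g_ref + FAC - BC
= 979929.95 - 980210.87 + 110.27 - 36.77
= -207.42 mGal

-207.42


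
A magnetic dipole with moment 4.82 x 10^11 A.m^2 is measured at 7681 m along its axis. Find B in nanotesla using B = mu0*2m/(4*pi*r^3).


m = 4.82 x 10^11 = 482000000000 A.m^2
2m = 964000000000 A.m^2
r^3 = 7681^3 = 453161802241
B = (4pi*10^-7) * 964000000000 / (4*pi * 453161802241) * 1e9
= 1211398.127224 / 5694599155231.34 * 1e9
= 212.7276 nT

212.7276


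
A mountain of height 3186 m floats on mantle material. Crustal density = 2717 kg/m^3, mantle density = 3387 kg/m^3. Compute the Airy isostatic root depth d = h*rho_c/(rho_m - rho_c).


rho_m - rho_c = 3387 - 2717 = 670
d = 3186 * 2717 / 670
= 8656362 / 670
= 12919.94 m

12919.94


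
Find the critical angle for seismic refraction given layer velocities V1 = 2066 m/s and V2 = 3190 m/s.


V1/V2 = 2066/3190 = 0.647649
theta_c = arcsin(0.647649) = 40.3646 degrees

40.3646


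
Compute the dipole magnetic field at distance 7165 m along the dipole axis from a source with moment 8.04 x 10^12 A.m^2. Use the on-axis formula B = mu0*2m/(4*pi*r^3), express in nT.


m = 8.04 x 10^12 = 8040000000000 A.m^2
2m = 16080000000000 A.m^2
r^3 = 7165^3 = 367831217125
B = (4pi*10^-7) * 16080000000000 / (4*pi * 367831217125) * 1e9
= 20206723.94789 / 4622303397923.57 * 1e9
= 4371.5702 nT

4371.5702


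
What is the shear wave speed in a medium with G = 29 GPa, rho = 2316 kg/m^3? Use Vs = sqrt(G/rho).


Convert G to Pa: G = 29e9 Pa
Compute G/rho = 29e9 / 2316 = 12521588.9465
Vs = sqrt(12521588.9465) = 3538.59 m/s

3538.59


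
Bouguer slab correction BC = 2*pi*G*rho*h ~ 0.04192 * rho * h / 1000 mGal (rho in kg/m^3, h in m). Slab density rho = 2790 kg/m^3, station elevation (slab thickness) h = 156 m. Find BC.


BC = 0.04192 * rho * h / 1000
= 0.04192 * 2790 * 156 / 1000
= 18.2453 mGal

18.2453


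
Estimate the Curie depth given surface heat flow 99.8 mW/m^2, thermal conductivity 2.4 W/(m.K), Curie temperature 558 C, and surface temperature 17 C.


T_Curie - T_surf = 558 - 17 = 541 C
Convert q to W/m^2: 99.8 mW/m^2 = 0.0998 W/m^2
d = 541 * 2.4 / 0.0998 = 13010.02 m

13010.02


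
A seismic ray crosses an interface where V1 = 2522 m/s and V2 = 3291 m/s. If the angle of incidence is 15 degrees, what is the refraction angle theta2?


sin(theta1) = sin(15 deg) = 0.258819
sin(theta2) = V2/V1 * sin(theta1) = 3291/2522 * 0.258819 = 0.337737
theta2 = arcsin(0.337737) = 19.7391 degrees

19.7391


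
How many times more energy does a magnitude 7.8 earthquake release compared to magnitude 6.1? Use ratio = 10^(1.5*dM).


M2 - M1 = 7.8 - 6.1 = 1.7
1.5 * 1.7 = 2.55
ratio = 10^2.55 = 354.81

354.81


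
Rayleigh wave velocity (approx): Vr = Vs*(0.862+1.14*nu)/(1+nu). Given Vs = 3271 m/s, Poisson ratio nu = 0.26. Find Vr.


Numerator factor = 0.862 + 1.14*0.26 = 1.1584
Denominator = 1 + 0.26 = 1.26
Vr = 3271 * 1.1584 / 1.26 = 3007.24 m/s

3007.24


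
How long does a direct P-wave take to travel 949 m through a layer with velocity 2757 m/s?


t = x / V
= 949 / 2757
= 0.3442 s

0.3442


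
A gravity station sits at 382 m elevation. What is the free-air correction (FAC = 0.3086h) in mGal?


FAC = 0.3086 * h
= 0.3086 * 382
= 117.8852 mGal

117.8852


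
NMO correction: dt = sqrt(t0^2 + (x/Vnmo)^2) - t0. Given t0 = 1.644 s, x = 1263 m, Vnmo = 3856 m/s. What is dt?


x/Vnmo = 1263/3856 = 0.327541
(x/Vnmo)^2 = 0.107283
t0^2 = 2.702736
sqrt(2.702736 + 0.107283) = 1.676311
dt = 1.676311 - 1.644 = 0.032311

0.032311


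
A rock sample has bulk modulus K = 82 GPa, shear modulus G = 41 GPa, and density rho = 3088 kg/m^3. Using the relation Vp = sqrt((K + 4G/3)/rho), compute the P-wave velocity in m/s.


First compute the effective modulus:
K + 4G/3 = 82e9 + 4*41e9/3 = 136666666666.67 Pa
Then divide by density:
136666666666.67 / 3088 = 44257340.2418 Pa/(kg/m^3)
Take the square root:
Vp = sqrt(44257340.2418) = 6652.62 m/s

6652.62


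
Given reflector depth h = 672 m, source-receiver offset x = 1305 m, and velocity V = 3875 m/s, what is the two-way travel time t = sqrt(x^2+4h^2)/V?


x^2 + 4h^2 = 1305^2 + 4*672^2 = 1703025 + 1806336 = 3509361
sqrt(3509361) = 1873.3289
t = 1873.3289 / 3875 = 0.4834 s

0.4834


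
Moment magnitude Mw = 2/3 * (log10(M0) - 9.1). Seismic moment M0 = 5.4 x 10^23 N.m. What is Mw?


log10(M0) = log10(5.4 x 10^23) = 23.7324
Mw = 2/3 * (23.7324 - 9.1)
= 2/3 * 14.6324
= 9.75

9.75


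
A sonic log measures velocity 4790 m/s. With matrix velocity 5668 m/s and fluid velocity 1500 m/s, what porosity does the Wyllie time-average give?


1/V - 1/Vm = 1/4790 - 1/5668 = 3.234e-05
1/Vf - 1/Vm = 1/1500 - 1/5668 = 0.00049024
phi = 3.234e-05 / 0.00049024 = 0.066

0.066


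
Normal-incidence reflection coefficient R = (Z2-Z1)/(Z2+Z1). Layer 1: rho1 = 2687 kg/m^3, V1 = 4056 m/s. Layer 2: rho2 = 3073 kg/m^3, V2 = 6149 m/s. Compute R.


Z1 = 2687 * 4056 = 10898472
Z2 = 3073 * 6149 = 18895877
R = (18895877 - 10898472) / (18895877 + 10898472) = 7997405 / 29794349 = 0.2684

0.2684


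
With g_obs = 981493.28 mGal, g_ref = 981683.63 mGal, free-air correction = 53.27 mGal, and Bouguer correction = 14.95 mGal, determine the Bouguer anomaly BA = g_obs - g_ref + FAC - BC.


BA = g_obs - g_ref + FAC - BC
= 981493.28 - 981683.63 + 53.27 - 14.95
= -152.03 mGal

-152.03


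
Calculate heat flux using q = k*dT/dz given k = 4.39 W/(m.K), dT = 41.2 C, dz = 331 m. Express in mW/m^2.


q = k * dT / dz * 1000
= 4.39 * 41.2 / 331 * 1000
= 0.546429 * 1000
= 546.429 mW/m^2

546.429


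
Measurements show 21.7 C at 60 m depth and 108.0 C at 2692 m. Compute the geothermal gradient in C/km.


dT = 108.0 - 21.7 = 86.3 C
dz = 2692 - 60 = 2632 m
gradient = dT/dz * 1000 = 86.3/2632 * 1000 = 32.7888 C/km

32.7888


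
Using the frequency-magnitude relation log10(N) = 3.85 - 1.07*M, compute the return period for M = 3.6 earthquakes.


log10(N) = 3.85 - 1.07*3.6 = -0.002
N = 10^-0.002 = 0.995405
T = 1/N = 1/0.995405 = 1.0046 years

1.0046


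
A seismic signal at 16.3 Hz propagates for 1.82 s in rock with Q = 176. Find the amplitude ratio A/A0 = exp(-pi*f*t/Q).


pi*f*t/Q = pi*16.3*1.82/176 = 0.529537
A/A0 = exp(-0.529537) = 0.588878

0.588878


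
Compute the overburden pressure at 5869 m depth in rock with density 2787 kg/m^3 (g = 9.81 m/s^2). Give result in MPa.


P = rho * g * z / 1e6
= 2787 * 9.81 * 5869 / 1e6
= 160461218.43 / 1e6
= 160.4612 MPa

160.4612


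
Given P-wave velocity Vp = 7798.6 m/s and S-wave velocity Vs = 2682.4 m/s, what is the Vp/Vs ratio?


Vp/Vs = 7798.6 / 2682.4
= 2.9073

2.9073


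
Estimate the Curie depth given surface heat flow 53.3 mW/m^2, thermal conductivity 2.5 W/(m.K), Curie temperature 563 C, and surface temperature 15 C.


T_Curie - T_surf = 563 - 15 = 548 C
Convert q to W/m^2: 53.3 mW/m^2 = 0.0533 W/m^2
d = 548 * 2.5 / 0.0533 = 25703.56 m

25703.56


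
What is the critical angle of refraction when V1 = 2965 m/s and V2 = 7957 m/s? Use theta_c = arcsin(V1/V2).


V1/V2 = 2965/7957 = 0.372628
theta_c = arcsin(0.372628) = 21.8778 degrees

21.8778


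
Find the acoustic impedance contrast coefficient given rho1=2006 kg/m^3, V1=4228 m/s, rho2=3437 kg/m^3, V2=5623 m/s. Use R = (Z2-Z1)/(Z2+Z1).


Z1 = 2006 * 4228 = 8481368
Z2 = 3437 * 5623 = 19326251
R = (19326251 - 8481368) / (19326251 + 8481368) = 10844883 / 27807619 = 0.39

0.39


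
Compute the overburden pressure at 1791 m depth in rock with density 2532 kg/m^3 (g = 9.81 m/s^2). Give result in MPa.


P = rho * g * z / 1e6
= 2532 * 9.81 * 1791 / 1e6
= 44486505.72 / 1e6
= 44.4865 MPa

44.4865


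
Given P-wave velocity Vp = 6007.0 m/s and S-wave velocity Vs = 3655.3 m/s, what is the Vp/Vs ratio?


Vp/Vs = 6007.0 / 3655.3
= 1.6434

1.6434


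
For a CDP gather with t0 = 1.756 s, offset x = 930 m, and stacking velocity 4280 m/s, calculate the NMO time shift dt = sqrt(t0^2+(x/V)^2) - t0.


x/Vnmo = 930/4280 = 0.21729
(x/Vnmo)^2 = 0.047215
t0^2 = 3.083536
sqrt(3.083536 + 0.047215) = 1.769393
dt = 1.769393 - 1.756 = 0.013393

0.013393


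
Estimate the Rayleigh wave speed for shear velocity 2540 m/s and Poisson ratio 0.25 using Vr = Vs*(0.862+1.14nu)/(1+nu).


Numerator factor = 0.862 + 1.14*0.25 = 1.147
Denominator = 1 + 0.25 = 1.25
Vr = 2540 * 1.147 / 1.25 = 2330.7 m/s

2330.7


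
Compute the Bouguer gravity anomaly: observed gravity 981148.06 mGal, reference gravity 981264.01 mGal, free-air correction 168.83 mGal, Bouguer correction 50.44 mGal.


BA = g_obs - g_ref + FAC - BC
= 981148.06 - 981264.01 + 168.83 - 50.44
= 2.44 mGal

2.44


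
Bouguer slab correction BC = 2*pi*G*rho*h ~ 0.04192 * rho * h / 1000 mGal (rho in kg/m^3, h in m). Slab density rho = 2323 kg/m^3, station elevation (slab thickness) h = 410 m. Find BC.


BC = 0.04192 * rho * h / 1000
= 0.04192 * 2323 * 410 / 1000
= 39.9259 mGal

39.9259


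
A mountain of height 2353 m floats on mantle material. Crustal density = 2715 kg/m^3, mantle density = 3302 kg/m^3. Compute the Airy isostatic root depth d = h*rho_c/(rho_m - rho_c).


rho_m - rho_c = 3302 - 2715 = 587
d = 2353 * 2715 / 587
= 6388395 / 587
= 10883.13 m

10883.13


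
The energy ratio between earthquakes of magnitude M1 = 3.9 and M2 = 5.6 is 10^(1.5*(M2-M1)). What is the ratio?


M2 - M1 = 5.6 - 3.9 = 1.7
1.5 * 1.7 = 2.55
ratio = 10^2.55 = 354.81

354.81


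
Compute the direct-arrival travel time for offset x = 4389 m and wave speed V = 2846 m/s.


t = x / V
= 4389 / 2846
= 1.5422 s

1.5422


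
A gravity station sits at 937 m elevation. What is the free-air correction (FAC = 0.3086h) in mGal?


FAC = 0.3086 * h
= 0.3086 * 937
= 289.1582 mGal

289.1582


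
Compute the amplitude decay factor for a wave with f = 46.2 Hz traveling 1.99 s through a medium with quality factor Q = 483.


pi*f*t/Q = pi*46.2*1.99/483 = 0.597995
A/A0 = exp(-0.597995) = 0.549913

0.549913


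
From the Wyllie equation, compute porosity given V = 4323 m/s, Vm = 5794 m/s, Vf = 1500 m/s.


1/V - 1/Vm = 1/4323 - 1/5794 = 5.873e-05
1/Vf - 1/Vm = 1/1500 - 1/5794 = 0.00049407
phi = 5.873e-05 / 0.00049407 = 0.1189

0.1189


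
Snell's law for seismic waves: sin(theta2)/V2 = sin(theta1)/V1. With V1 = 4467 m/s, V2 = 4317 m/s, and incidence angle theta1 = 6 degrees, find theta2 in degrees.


sin(theta1) = sin(6 deg) = 0.104528
sin(theta2) = V2/V1 * sin(theta1) = 4317/4467 * 0.104528 = 0.101018
theta2 = arcsin(0.101018) = 5.7978 degrees

5.7978


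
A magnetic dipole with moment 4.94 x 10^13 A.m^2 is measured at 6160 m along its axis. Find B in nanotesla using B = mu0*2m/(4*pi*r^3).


m = 4.94 x 10^13 = 49400000000000 A.m^2
2m = 98800000000000 A.m^2
r^3 = 6160^3 = 233744896000
B = (4pi*10^-7) * 98800000000000 / (4*pi * 233744896000) * 1e9
= 124155741.669869 / 2937324992350.84 * 1e9
= 42268.3026 nT

42268.3026


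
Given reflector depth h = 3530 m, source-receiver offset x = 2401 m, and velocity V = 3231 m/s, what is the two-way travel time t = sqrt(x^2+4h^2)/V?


x^2 + 4h^2 = 2401^2 + 4*3530^2 = 5764801 + 49843600 = 55608401
sqrt(55608401) = 7457.1041
t = 7457.1041 / 3231 = 2.308 s

2.308


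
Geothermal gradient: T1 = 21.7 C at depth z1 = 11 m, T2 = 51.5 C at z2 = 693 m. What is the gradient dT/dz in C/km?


dT = 51.5 - 21.7 = 29.8 C
dz = 693 - 11 = 682 m
gradient = dT/dz * 1000 = 29.8/682 * 1000 = 43.695 C/km

43.695


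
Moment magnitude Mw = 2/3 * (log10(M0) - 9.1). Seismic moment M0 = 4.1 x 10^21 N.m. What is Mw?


log10(M0) = log10(4.1 x 10^21) = 21.6128
Mw = 2/3 * (21.6128 - 9.1)
= 2/3 * 12.5128
= 8.34

8.34


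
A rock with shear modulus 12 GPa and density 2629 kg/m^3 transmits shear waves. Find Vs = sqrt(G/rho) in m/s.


Convert G to Pa: G = 12e9 Pa
Compute G/rho = 12e9 / 2629 = 4564473.1837
Vs = sqrt(4564473.1837) = 2136.46 m/s

2136.46


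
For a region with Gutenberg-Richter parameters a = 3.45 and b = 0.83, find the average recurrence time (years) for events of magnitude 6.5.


log10(N) = 3.45 - 0.83*6.5 = -1.945
N = 10^-1.945 = 0.01135
T = 1/N = 1/0.01135 = 88.1049 years

88.1049


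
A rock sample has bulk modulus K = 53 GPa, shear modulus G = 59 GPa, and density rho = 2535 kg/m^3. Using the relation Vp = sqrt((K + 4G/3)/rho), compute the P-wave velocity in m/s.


First compute the effective modulus:
K + 4G/3 = 53e9 + 4*59e9/3 = 131666666666.67 Pa
Then divide by density:
131666666666.67 / 2535 = 51939513.478 Pa/(kg/m^3)
Take the square root:
Vp = sqrt(51939513.478) = 7206.91 m/s

7206.91


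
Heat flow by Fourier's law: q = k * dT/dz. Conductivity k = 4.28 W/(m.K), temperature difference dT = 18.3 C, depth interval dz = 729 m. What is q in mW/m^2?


q = k * dT / dz * 1000
= 4.28 * 18.3 / 729 * 1000
= 0.10744 * 1000
= 107.4403 mW/m^2

107.4403


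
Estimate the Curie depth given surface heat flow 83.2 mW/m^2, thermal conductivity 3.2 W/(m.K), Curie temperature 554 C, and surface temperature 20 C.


T_Curie - T_surf = 554 - 20 = 534 C
Convert q to W/m^2: 83.2 mW/m^2 = 0.0832 W/m^2
d = 534 * 3.2 / 0.0832 = 20538.46 m

20538.46


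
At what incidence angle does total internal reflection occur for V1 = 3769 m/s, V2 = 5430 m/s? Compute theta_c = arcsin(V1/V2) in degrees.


V1/V2 = 3769/5430 = 0.694107
theta_c = arcsin(0.694107) = 43.9561 degrees

43.9561


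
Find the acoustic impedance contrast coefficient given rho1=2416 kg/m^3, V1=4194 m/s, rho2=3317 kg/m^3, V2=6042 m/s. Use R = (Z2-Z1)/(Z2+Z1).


Z1 = 2416 * 4194 = 10132704
Z2 = 3317 * 6042 = 20041314
R = (20041314 - 10132704) / (20041314 + 10132704) = 9908610 / 30174018 = 0.3284

0.3284


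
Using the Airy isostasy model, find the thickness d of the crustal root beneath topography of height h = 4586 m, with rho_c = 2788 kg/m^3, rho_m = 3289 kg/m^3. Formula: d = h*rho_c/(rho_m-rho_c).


rho_m - rho_c = 3289 - 2788 = 501
d = 4586 * 2788 / 501
= 12785768 / 501
= 25520.5 m

25520.5


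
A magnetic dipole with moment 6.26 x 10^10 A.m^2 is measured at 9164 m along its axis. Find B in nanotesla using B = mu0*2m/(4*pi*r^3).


m = 6.26 x 10^10 = 62600000000 A.m^2
2m = 125200000000 A.m^2
r^3 = 9164^3 = 769582602944
B = (4pi*10^-7) * 125200000000 / (4*pi * 769582602944) * 1e9
= 157330.960092 / 9670860206957.52 * 1e9
= 16.2686 nT

16.2686


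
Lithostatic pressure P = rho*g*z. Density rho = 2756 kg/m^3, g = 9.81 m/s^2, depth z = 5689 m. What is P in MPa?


P = rho * g * z / 1e6
= 2756 * 9.81 * 5689 / 1e6
= 153809852.04 / 1e6
= 153.8099 MPa

153.8099


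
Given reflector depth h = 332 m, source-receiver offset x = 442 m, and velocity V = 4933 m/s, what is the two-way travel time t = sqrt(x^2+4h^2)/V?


x^2 + 4h^2 = 442^2 + 4*332^2 = 195364 + 440896 = 636260
sqrt(636260) = 797.6591
t = 797.6591 / 4933 = 0.1617 s

0.1617


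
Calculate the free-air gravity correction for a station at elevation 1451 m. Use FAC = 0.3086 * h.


FAC = 0.3086 * h
= 0.3086 * 1451
= 447.7786 mGal

447.7786


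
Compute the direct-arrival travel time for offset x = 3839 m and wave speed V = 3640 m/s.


t = x / V
= 3839 / 3640
= 1.0547 s

1.0547


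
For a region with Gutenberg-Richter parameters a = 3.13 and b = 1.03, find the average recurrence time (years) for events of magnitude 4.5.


log10(N) = 3.13 - 1.03*4.5 = -1.505
N = 10^-1.505 = 0.031261
T = 1/N = 1/0.031261 = 31.989 years

31.989


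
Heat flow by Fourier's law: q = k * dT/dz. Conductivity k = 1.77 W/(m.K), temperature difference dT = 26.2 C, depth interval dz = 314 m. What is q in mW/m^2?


q = k * dT / dz * 1000
= 1.77 * 26.2 / 314 * 1000
= 0.147688 * 1000
= 147.6879 mW/m^2

147.6879


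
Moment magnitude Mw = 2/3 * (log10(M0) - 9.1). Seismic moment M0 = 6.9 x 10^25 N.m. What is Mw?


log10(M0) = log10(6.9 x 10^25) = 25.8388
Mw = 2/3 * (25.8388 - 9.1)
= 2/3 * 16.7388
= 11.16

11.16


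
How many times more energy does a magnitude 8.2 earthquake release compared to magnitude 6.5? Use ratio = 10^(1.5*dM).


M2 - M1 = 8.2 - 6.5 = 1.7
1.5 * 1.7 = 2.55
ratio = 10^2.55 = 354.81

354.81


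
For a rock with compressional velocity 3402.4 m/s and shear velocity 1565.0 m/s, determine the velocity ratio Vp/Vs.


Vp/Vs = 3402.4 / 1565.0
= 2.1741

2.1741


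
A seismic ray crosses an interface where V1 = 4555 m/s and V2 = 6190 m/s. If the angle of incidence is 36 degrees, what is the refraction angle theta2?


sin(theta1) = sin(36 deg) = 0.587785
sin(theta2) = V2/V1 * sin(theta1) = 6190/4555 * 0.587785 = 0.798769
theta2 = arcsin(0.798769) = 53.0127 degrees

53.0127


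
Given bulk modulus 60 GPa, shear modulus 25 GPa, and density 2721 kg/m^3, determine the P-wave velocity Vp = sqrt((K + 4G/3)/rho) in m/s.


First compute the effective modulus:
K + 4G/3 = 60e9 + 4*25e9/3 = 93333333333.33 Pa
Then divide by density:
93333333333.33 / 2721 = 34301114.7862 Pa/(kg/m^3)
Take the square root:
Vp = sqrt(34301114.7862) = 5856.72 m/s

5856.72


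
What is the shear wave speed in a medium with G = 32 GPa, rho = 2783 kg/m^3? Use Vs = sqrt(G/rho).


Convert G to Pa: G = 32e9 Pa
Compute G/rho = 32e9 / 2783 = 11498383.0399
Vs = sqrt(11498383.0399) = 3390.93 m/s

3390.93


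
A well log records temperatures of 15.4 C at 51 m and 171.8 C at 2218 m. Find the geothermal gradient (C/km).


dT = 171.8 - 15.4 = 156.4 C
dz = 2218 - 51 = 2167 m
gradient = dT/dz * 1000 = 156.4/2167 * 1000 = 72.1735 C/km

72.1735


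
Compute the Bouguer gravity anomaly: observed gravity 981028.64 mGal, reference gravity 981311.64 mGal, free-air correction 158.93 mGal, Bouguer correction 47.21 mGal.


BA = g_obs - g_ref + FAC - BC
= 981028.64 - 981311.64 + 158.93 - 47.21
= -171.28 mGal

-171.28


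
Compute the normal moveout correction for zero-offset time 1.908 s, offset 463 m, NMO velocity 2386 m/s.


x/Vnmo = 463/2386 = 0.194049
(x/Vnmo)^2 = 0.037655
t0^2 = 3.640464
sqrt(3.640464 + 0.037655) = 1.917842
dt = 1.917842 - 1.908 = 0.009842

0.009842


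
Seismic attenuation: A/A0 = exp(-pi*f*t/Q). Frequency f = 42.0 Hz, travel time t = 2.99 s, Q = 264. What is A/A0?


pi*f*t/Q = pi*42.0*2.99/264 = 1.494399
A/A0 = exp(-1.494399) = 0.224384

0.224384


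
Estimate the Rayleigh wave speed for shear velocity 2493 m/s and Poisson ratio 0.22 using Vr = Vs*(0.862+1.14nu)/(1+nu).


Numerator factor = 0.862 + 1.14*0.22 = 1.1128
Denominator = 1 + 0.22 = 1.22
Vr = 2493 * 1.1128 / 1.22 = 2273.94 m/s

2273.94


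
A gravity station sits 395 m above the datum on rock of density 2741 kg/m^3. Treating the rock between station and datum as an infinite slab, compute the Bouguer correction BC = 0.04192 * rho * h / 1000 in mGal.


BC = 0.04192 * rho * h / 1000
= 0.04192 * 2741 * 395 / 1000
= 45.3866 mGal

45.3866


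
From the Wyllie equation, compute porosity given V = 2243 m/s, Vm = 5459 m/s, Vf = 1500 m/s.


1/V - 1/Vm = 1/2243 - 1/5459 = 0.00026265
1/Vf - 1/Vm = 1/1500 - 1/5459 = 0.00048348
phi = 0.00026265 / 0.00048348 = 0.5432

0.5432


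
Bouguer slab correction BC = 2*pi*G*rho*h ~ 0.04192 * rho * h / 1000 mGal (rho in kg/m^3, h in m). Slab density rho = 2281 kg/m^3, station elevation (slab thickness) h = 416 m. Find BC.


BC = 0.04192 * rho * h / 1000
= 0.04192 * 2281 * 416 / 1000
= 39.7777 mGal

39.7777


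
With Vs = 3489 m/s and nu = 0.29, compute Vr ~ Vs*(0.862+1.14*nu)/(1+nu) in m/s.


Numerator factor = 0.862 + 1.14*0.29 = 1.1926
Denominator = 1 + 0.29 = 1.29
Vr = 3489 * 1.1926 / 1.29 = 3225.57 m/s

3225.57


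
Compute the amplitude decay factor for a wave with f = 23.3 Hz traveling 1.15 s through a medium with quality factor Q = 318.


pi*f*t/Q = pi*23.3*1.15/318 = 0.264714
A/A0 = exp(-0.264714) = 0.767426

0.767426


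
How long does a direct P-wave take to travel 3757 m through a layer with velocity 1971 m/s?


t = x / V
= 3757 / 1971
= 1.9061 s

1.9061


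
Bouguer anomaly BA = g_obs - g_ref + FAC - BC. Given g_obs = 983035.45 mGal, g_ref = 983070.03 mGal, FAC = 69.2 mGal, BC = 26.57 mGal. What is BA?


BA = g_obs - g_ref + FAC - BC
= 983035.45 - 983070.03 + 69.2 - 26.57
= 8.05 mGal

8.05


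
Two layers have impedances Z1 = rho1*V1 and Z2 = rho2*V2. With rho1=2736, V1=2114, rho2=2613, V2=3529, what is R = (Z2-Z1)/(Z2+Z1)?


Z1 = 2736 * 2114 = 5783904
Z2 = 2613 * 3529 = 9221277
R = (9221277 - 5783904) / (9221277 + 5783904) = 3437373 / 15005181 = 0.2291

0.2291


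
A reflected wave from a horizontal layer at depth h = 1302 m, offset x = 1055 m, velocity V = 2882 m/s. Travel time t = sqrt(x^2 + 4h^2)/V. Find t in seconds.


x^2 + 4h^2 = 1055^2 + 4*1302^2 = 1113025 + 6780816 = 7893841
sqrt(7893841) = 2809.598
t = 2809.598 / 2882 = 0.9749 s

0.9749


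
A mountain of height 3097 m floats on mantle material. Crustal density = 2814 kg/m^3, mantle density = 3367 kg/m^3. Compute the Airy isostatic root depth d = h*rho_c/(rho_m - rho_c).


rho_m - rho_c = 3367 - 2814 = 553
d = 3097 * 2814 / 553
= 8714958 / 553
= 15759.42 m

15759.42


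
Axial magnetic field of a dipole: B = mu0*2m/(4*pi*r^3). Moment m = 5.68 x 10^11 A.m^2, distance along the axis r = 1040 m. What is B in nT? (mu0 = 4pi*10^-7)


m = 5.68 x 10^11 = 568000000000 A.m^2
2m = 1136000000000 A.m^2
r^3 = 1040^3 = 1124864000
B = (4pi*10^-7) * 1136000000000 / (4*pi * 1124864000) * 1e9
= 1427539.701791 / 14135457914.75 * 1e9
= 100989.9863 nT

100989.9863


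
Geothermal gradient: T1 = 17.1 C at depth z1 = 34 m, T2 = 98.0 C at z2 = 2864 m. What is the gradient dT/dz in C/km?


dT = 98.0 - 17.1 = 80.9 C
dz = 2864 - 34 = 2830 m
gradient = dT/dz * 1000 = 80.9/2830 * 1000 = 28.5866 C/km

28.5866


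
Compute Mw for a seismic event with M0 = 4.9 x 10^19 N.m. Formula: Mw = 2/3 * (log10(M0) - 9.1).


log10(M0) = log10(4.9 x 10^19) = 19.6902
Mw = 2/3 * (19.6902 - 9.1)
= 2/3 * 10.5902
= 7.06

7.06


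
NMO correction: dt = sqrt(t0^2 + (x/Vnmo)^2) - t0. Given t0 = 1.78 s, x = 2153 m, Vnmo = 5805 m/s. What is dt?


x/Vnmo = 2153/5805 = 0.370887
(x/Vnmo)^2 = 0.137557
t0^2 = 3.1684
sqrt(3.1684 + 0.137557) = 1.818229
dt = 1.818229 - 1.78 = 0.038229

0.038229


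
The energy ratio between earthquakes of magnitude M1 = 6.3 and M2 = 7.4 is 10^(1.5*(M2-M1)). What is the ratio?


M2 - M1 = 7.4 - 6.3 = 1.1
1.5 * 1.1 = 1.65
ratio = 10^1.65 = 44.67

44.67


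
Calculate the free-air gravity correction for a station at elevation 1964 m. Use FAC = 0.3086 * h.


FAC = 0.3086 * h
= 0.3086 * 1964
= 606.0904 mGal

606.0904


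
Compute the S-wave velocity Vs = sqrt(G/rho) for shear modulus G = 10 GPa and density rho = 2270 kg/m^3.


Convert G to Pa: G = 10e9 Pa
Compute G/rho = 10e9 / 2270 = 4405286.3436
Vs = sqrt(4405286.3436) = 2098.88 m/s

2098.88


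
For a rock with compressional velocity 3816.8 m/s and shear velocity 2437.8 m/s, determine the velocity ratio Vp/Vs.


Vp/Vs = 3816.8 / 2437.8
= 1.5657

1.5657


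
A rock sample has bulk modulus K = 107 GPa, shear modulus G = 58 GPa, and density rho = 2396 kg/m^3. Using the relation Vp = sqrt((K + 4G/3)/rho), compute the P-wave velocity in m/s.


First compute the effective modulus:
K + 4G/3 = 107e9 + 4*58e9/3 = 184333333333.33 Pa
Then divide by density:
184333333333.33 / 2396 = 76933778.5198 Pa/(kg/m^3)
Take the square root:
Vp = sqrt(76933778.5198) = 8771.19 m/s

8771.19


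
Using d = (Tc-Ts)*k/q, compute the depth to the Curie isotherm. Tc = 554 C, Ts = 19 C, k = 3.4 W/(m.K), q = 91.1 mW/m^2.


T_Curie - T_surf = 554 - 19 = 535 C
Convert q to W/m^2: 91.1 mW/m^2 = 0.0911 W/m^2
d = 535 * 3.4 / 0.0911 = 19967.07 m

19967.07


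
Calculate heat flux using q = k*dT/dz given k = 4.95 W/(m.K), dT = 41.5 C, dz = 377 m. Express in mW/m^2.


q = k * dT / dz * 1000
= 4.95 * 41.5 / 377 * 1000
= 0.544894 * 1000
= 544.8939 mW/m^2

544.8939


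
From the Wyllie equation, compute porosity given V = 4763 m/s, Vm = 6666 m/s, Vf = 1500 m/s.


1/V - 1/Vm = 1/4763 - 1/6666 = 5.994e-05
1/Vf - 1/Vm = 1/1500 - 1/6666 = 0.00051665
phi = 5.994e-05 / 0.00051665 = 0.116

0.116


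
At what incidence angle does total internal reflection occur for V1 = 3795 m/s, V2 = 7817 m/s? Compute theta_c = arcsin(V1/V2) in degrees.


V1/V2 = 3795/7817 = 0.48548
theta_c = arcsin(0.48548) = 29.0439 degrees

29.0439


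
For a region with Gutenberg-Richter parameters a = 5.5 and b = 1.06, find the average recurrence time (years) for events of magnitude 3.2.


log10(N) = 5.5 - 1.06*3.2 = 2.108
N = 10^2.108 = 128.233058
T = 1/N = 1/128.233058 = 0.0078 years

0.0078


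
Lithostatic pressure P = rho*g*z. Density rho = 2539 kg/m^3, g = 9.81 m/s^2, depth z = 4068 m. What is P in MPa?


P = rho * g * z / 1e6
= 2539 * 9.81 * 4068 / 1e6
= 101324076.12 / 1e6
= 101.3241 MPa

101.3241


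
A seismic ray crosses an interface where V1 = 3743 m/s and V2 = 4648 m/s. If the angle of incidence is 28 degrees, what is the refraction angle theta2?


sin(theta1) = sin(28 deg) = 0.469472
sin(theta2) = V2/V1 * sin(theta1) = 4648/3743 * 0.469472 = 0.582983
theta2 = arcsin(0.582983) = 35.6606 degrees

35.6606


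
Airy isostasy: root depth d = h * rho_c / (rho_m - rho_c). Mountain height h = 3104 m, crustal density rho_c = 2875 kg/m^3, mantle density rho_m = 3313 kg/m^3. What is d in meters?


rho_m - rho_c = 3313 - 2875 = 438
d = 3104 * 2875 / 438
= 8924000 / 438
= 20374.43 m

20374.43


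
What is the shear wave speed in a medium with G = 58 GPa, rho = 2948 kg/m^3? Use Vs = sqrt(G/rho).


Convert G to Pa: G = 58e9 Pa
Compute G/rho = 58e9 / 2948 = 19674355.4953
Vs = sqrt(19674355.4953) = 4435.58 m/s

4435.58


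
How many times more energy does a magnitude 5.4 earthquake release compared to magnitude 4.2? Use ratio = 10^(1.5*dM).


M2 - M1 = 5.4 - 4.2 = 1.2
1.5 * 1.2 = 1.8
ratio = 10^1.8 = 63.1

63.1


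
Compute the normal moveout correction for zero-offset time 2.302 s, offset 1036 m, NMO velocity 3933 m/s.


x/Vnmo = 1036/3933 = 0.263412
(x/Vnmo)^2 = 0.069386
t0^2 = 5.299204
sqrt(5.299204 + 0.069386) = 2.317022
dt = 2.317022 - 2.302 = 0.015022

0.015022


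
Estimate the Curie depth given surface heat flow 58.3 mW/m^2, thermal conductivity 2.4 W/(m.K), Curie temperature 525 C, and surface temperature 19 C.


T_Curie - T_surf = 525 - 19 = 506 C
Convert q to W/m^2: 58.3 mW/m^2 = 0.0583 W/m^2
d = 506 * 2.4 / 0.0583 = 20830.19 m

20830.19


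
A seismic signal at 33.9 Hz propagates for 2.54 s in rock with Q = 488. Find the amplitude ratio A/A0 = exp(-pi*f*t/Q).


pi*f*t/Q = pi*33.9*2.54/488 = 0.554324
A/A0 = exp(-0.554324) = 0.574461

0.574461


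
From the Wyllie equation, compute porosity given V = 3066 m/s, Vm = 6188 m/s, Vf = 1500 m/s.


1/V - 1/Vm = 1/3066 - 1/6188 = 0.00016455
1/Vf - 1/Vm = 1/1500 - 1/6188 = 0.00050506
phi = 0.00016455 / 0.00050506 = 0.3258

0.3258


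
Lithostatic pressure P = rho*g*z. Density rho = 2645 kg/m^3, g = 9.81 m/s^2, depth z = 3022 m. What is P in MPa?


P = rho * g * z / 1e6
= 2645 * 9.81 * 3022 / 1e6
= 78413193.9 / 1e6
= 78.4132 MPa

78.4132


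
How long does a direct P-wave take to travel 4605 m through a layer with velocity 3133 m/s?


t = x / V
= 4605 / 3133
= 1.4698 s

1.4698


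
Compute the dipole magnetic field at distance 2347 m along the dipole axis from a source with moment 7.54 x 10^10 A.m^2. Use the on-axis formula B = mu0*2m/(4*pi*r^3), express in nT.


m = 7.54 x 10^10 = 75400000000 A.m^2
2m = 150800000000 A.m^2
r^3 = 2347^3 = 12928235923
B = (4pi*10^-7) * 150800000000 / (4*pi * 12928235923) * 1e9
= 189500.868865 / 162461003998.29 * 1e9
= 1166.4391 nT

1166.4391


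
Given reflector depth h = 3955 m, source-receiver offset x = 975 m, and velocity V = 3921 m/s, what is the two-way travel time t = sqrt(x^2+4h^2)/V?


x^2 + 4h^2 = 975^2 + 4*3955^2 = 950625 + 62568100 = 63518725
sqrt(63518725) = 7969.8635
t = 7969.8635 / 3921 = 2.0326 s

2.0326


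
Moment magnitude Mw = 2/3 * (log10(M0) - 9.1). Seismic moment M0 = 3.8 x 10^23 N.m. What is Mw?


log10(M0) = log10(3.8 x 10^23) = 23.5798
Mw = 2/3 * (23.5798 - 9.1)
= 2/3 * 14.4798
= 9.65

9.65


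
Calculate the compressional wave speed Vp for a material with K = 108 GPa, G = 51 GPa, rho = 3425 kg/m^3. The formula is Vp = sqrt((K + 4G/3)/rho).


First compute the effective modulus:
K + 4G/3 = 108e9 + 4*51e9/3 = 176000000000.0 Pa
Then divide by density:
176000000000.0 / 3425 = 51386861.3139 Pa/(kg/m^3)
Take the square root:
Vp = sqrt(51386861.3139) = 7168.46 m/s

7168.46


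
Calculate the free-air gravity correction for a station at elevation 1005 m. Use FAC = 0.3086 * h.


FAC = 0.3086 * h
= 0.3086 * 1005
= 310.143 mGal

310.143


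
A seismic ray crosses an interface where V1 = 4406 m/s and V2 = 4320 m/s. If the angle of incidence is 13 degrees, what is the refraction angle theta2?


sin(theta1) = sin(13 deg) = 0.224951
sin(theta2) = V2/V1 * sin(theta1) = 4320/4406 * 0.224951 = 0.22056
theta2 = arcsin(0.22056) = 12.7419 degrees

12.7419


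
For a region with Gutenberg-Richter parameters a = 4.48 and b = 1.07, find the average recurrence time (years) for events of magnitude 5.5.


log10(N) = 4.48 - 1.07*5.5 = -1.405
N = 10^-1.405 = 0.039355
T = 1/N = 1/0.039355 = 25.4097 years

25.4097


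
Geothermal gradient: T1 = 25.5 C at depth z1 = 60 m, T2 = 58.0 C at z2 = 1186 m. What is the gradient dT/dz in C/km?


dT = 58.0 - 25.5 = 32.5 C
dz = 1186 - 60 = 1126 m
gradient = dT/dz * 1000 = 32.5/1126 * 1000 = 28.8632 C/km

28.8632


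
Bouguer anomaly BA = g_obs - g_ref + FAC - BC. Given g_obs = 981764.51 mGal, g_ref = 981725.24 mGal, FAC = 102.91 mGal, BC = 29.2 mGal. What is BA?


BA = g_obs - g_ref + FAC - BC
= 981764.51 - 981725.24 + 102.91 - 29.2
= 112.98 mGal

112.98


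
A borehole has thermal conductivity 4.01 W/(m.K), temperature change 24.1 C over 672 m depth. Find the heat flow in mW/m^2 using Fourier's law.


q = k * dT / dz * 1000
= 4.01 * 24.1 / 672 * 1000
= 0.143811 * 1000
= 143.811 mW/m^2

143.811


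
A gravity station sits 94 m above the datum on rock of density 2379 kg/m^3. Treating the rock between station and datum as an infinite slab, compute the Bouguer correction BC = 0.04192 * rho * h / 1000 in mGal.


BC = 0.04192 * rho * h / 1000
= 0.04192 * 2379 * 94 / 1000
= 9.3744 mGal

9.3744


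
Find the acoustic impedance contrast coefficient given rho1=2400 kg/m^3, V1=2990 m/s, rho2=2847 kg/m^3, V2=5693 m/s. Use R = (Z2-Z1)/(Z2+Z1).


Z1 = 2400 * 2990 = 7176000
Z2 = 2847 * 5693 = 16207971
R = (16207971 - 7176000) / (16207971 + 7176000) = 9031971 / 23383971 = 0.3862

0.3862


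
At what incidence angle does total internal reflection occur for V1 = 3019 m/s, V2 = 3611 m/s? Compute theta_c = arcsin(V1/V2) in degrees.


V1/V2 = 3019/3611 = 0.836056
theta_c = arcsin(0.836056) = 56.726 degrees

56.726


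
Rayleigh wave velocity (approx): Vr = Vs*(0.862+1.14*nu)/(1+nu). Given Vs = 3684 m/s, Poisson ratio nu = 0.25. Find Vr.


Numerator factor = 0.862 + 1.14*0.25 = 1.147
Denominator = 1 + 0.25 = 1.25
Vr = 3684 * 1.147 / 1.25 = 3380.44 m/s

3380.44


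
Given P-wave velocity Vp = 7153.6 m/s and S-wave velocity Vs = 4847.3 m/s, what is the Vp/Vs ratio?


Vp/Vs = 7153.6 / 4847.3
= 1.4758

1.4758


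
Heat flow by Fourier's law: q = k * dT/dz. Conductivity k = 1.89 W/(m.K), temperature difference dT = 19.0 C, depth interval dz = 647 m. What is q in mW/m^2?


q = k * dT / dz * 1000
= 1.89 * 19.0 / 647 * 1000
= 0.055502 * 1000
= 55.5023 mW/m^2

55.5023


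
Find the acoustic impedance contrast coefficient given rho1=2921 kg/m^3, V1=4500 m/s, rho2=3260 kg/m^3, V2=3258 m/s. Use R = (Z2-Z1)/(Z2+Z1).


Z1 = 2921 * 4500 = 13144500
Z2 = 3260 * 3258 = 10621080
R = (10621080 - 13144500) / (10621080 + 13144500) = -2523420 / 23765580 = -0.1062

-0.1062


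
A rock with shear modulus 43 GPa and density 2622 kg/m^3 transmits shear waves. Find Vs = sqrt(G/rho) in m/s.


Convert G to Pa: G = 43e9 Pa
Compute G/rho = 43e9 / 2622 = 16399694.8894
Vs = sqrt(16399694.8894) = 4049.65 m/s

4049.65
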